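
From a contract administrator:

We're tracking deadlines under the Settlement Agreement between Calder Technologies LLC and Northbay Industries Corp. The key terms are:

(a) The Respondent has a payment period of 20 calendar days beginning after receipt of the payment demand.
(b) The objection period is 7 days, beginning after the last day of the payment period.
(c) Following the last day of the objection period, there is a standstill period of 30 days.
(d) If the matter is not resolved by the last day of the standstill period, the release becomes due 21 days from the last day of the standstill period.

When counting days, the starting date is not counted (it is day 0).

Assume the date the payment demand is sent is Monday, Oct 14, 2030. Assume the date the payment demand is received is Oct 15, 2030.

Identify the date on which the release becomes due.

Jan 1, 2031

The last day of the payment period: Oct 15, 2030 + 20 days = Nov 4, 2030.
Adding 7 calendar days to Nov 4, 2030 gives Nov 11, 2030, which is the last day of the objection period.
The last day of the standstill period: Nov 11, 2030 + 30 days = Dec 11, 2030.
The date on which the release becomes due: 21 calendar days after Dec 11, 2030 is Jan 1, 2031.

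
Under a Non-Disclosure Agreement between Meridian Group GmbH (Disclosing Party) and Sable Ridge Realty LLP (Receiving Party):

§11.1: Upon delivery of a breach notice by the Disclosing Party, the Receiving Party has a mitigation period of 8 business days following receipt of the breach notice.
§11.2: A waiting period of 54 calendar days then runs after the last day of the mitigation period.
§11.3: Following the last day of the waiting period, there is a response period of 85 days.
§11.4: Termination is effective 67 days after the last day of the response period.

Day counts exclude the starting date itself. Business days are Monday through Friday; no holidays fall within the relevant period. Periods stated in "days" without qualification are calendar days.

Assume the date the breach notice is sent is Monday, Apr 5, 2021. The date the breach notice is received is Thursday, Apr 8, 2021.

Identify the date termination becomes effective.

Nov 12, 2021

The last day of the mitigation period: counting 8 business days from Thursday, Apr 8, 2021 (Apr 9, Apr 12, Apr 13, Apr 14, Apr 15, Apr 16, Apr 19, Apr 20, skipping weekends) reaches Tuesday, Apr 20, 2021.
Adding 54 calendar days to Apr 20, 2021 gives Jun 13, 2021, which is the last day of the waiting period.
The last day of the response period: Jun 13, 2021 + 85 days = Sep 6, 2021.
The date termination becomes effective: 67 calendar days after Sep 6, 2021 is Nov 12, 2021.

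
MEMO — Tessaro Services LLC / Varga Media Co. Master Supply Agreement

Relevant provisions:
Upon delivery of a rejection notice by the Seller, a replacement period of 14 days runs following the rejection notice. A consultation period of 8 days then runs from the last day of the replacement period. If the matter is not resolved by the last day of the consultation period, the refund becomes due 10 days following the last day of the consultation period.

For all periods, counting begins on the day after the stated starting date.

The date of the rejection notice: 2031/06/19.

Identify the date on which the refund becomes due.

2031/07/21

Adding 14 calendar days to 2031/06/19 gives 2031/07/03, which is the last day of the replacement period.
The last day of the consultation period: 2031/07/03 + 8 days = 2031/07/11.
The date on which the refund becomes due: 2031/07/11 + 10 days = 2031/07/21.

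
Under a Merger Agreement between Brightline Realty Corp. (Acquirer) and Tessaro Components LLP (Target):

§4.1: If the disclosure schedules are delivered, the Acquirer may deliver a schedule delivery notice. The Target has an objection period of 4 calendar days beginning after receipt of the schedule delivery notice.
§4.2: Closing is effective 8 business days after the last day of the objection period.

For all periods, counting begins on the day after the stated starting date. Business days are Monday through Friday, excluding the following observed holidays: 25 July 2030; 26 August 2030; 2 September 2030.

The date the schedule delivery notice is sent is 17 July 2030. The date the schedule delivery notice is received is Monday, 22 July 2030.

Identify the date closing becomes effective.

The last day of the objection period: 22 July 2030 + 4 days = 26 July 2030.
From Friday, 26 July 2030, 8 business days (Jul 29, Jul 30, Jul 31, Aug 1, Aug 2, Aug 5, Aug 6, Aug 7, skipping weekends) brings us to Wednesday, 7 August 2030, which is the date closing becomes effective.

7 August 2030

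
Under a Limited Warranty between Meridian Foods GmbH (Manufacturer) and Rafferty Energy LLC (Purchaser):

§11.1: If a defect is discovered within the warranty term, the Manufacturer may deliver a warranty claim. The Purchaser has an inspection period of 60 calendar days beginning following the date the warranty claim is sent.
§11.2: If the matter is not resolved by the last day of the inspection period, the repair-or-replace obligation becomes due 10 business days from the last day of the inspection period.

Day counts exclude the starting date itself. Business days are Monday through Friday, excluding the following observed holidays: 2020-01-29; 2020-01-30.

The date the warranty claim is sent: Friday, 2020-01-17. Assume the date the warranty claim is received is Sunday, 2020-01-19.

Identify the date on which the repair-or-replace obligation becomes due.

The last day of the inspection period: 2020-01-17 + 60 days = 2020-03-17.
The date on which the repair-or-replace obligation becomes due: counting 10 business days from Tuesday, 2020-03-17 (Mar 18, Mar 19, Mar 20, Mar 23, Mar 24, Mar 25, Mar 26, Mar 27, Mar 30, Mar 31, skipping weekends) reaches Tuesday, 2020-03-31.

2020-03-31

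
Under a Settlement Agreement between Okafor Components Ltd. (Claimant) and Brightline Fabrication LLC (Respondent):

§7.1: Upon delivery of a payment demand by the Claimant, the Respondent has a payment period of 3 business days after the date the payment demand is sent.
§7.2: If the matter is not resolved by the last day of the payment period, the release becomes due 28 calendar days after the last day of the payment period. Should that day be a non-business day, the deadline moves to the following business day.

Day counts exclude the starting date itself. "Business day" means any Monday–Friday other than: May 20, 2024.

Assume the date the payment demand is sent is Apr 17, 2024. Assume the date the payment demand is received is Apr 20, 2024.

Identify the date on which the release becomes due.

May 21, 2024

The last day of the payment period: 3 business days after Wednesday, Apr 17, 2024, skipping weekends — Apr 18, Apr 19, Apr 22 — lands on Monday, Apr 22, 2024.
The date on which the release becomes due: 28 calendar days after Apr 22, 2024 is May 20, 2024. That falls on Monday, a listed holiday, so it rolls to the next business day, Tuesday, May 21, 2024.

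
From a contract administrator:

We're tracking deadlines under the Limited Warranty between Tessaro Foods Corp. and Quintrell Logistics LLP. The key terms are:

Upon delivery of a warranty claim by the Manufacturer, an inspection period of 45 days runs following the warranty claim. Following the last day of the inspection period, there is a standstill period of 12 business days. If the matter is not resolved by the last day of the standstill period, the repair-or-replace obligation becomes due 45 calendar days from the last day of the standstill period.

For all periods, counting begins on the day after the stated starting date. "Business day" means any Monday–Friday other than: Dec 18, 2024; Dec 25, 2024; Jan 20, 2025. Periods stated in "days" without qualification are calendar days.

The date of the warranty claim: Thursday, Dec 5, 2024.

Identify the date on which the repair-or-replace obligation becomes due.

Mar 22, 2025

The last day of the inspection period: Dec 5, 2024 + 45 days = Jan 19, 2025.
The last day of the standstill period: counting 12 business days from Sunday, Jan 19, 2025 (Jan 21, Jan 22, Jan 23, Jan 24, …, Feb 3, Feb 4, Feb 5, skipping weekends and the listed holiday on Jan 20) reaches Wednesday, Feb 5, 2025.
Adding 45 calendar days to Feb 5, 2025 gives Mar 22, 2025, which is the date on which the repair-or-replace obligation becomes due.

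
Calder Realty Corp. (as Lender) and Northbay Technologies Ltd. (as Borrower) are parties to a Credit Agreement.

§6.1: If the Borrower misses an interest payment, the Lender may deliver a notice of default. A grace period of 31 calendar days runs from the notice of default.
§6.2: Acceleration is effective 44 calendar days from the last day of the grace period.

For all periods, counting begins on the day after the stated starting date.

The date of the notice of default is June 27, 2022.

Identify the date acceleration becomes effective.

The last day of the grace period: June 27, 2022 + 31 days = July 28, 2022.
Adding 44 calendar days to July 28, 2022 gives September 10, 2022, which is the date acceleration becomes effective.

September 10, 2022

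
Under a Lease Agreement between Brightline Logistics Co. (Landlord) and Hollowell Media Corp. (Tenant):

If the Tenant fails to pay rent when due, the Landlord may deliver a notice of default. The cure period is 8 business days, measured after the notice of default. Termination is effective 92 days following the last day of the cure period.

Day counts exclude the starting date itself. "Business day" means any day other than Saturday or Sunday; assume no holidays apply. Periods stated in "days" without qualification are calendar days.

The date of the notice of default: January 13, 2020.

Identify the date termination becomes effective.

The last day of the cure period: 8 business days after Monday, January 13, 2020, skipping weekends — Jan 14, Jan 15, Jan 16, Jan 17, Jan 20, Jan 21, Jan 22, Jan 23 — lands on Thursday, January 23, 2020.
The date termination becomes effective: January 23, 2020 + 92 days = April 24, 2020.

April 24, 2020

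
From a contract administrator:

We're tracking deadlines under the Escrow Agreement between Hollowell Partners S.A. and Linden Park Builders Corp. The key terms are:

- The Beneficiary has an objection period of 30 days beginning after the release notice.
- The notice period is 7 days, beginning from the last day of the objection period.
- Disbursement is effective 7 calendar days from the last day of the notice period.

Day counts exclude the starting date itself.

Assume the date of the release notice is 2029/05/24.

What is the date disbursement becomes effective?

2029/07/07

Adding 30 calendar days to 2029/05/24 gives 2029/06/23, which is the last day of the objection period.
Adding 7 calendar days to 2029/06/23 gives 2029/06/30, which is the last day of the notice period.
The date disbursement becomes effective: 2029/06/30 + 7 days = 2029/07/07.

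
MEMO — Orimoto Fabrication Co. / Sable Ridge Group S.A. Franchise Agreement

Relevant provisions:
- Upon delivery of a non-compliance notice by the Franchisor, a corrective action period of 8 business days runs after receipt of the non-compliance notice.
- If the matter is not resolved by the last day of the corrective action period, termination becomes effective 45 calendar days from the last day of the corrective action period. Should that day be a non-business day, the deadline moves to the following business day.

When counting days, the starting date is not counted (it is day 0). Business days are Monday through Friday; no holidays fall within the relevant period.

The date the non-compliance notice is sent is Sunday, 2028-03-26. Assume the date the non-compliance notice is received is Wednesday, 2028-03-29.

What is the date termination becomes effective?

From Wednesday, 2028-03-29, 8 business days (Mar 30, Mar 31, Apr 3, Apr 4, Apr 5, Apr 6, Apr 7, Apr 10, skipping weekends) brings us to Monday, 2028-04-10, which is the last day of the corrective action period.
The date termination becomes effective: 45 calendar days after 2028-04-10 is 2028-05-25. 2028-05-25 is a Thursday, so no roll-forward applies.

2028-05-25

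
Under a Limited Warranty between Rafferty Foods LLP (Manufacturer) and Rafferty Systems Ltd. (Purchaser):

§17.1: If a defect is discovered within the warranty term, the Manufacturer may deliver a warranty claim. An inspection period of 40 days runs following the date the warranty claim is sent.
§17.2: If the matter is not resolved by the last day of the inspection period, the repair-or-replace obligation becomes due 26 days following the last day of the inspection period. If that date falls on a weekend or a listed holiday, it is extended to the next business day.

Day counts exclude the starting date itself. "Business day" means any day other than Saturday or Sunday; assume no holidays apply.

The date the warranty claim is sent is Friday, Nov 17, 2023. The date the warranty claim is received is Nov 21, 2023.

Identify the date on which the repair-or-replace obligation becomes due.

The last day of the inspection period: 40 calendar days after Nov 17, 2023 is Dec 27, 2023.
The date on which the repair-or-replace obligation becomes due: 26 calendar days after Dec 27, 2023 is Jan 22, 2024. Jan 22, 2024 is a Monday, so no roll-forward applies.

Jan 22, 2024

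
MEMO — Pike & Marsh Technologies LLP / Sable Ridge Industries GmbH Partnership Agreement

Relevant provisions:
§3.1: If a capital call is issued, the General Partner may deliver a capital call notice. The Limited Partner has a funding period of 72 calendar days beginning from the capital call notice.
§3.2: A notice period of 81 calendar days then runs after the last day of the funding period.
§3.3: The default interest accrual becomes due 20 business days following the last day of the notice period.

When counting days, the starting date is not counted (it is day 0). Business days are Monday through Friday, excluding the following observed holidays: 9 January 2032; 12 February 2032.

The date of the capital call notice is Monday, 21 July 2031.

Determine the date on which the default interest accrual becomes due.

19 January 2032

Adding 72 calendar days to 21 July 2031 gives 1 October 2031, which is the last day of the funding period.
The last day of the notice period: 81 calendar days after 1 October 2031 is 21 December 2031.
The date on which the default interest accrual becomes due: 20 business days after Sunday, 21 December 2031, skipping weekends and the listed holiday on Jan 9 — Dec 22, Dec 23, Dec 24, Dec 25, …, Jan 15, Jan 16, Jan 19 — lands on Monday, 19 January 2032.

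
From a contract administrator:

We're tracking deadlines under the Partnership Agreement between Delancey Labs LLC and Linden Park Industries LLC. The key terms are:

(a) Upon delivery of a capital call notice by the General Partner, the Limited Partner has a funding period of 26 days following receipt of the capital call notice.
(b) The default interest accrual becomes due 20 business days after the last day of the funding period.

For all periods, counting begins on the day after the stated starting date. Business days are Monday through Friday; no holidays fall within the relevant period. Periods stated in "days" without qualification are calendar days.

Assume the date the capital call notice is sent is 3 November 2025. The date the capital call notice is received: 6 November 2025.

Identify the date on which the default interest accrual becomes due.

The last day of the funding period: 6 November 2025 + 26 days = 2 December 2025.
The date on which the default interest accrual becomes due: 20 business days after Tuesday, 2 December 2025, skipping weekends — Dec 3, Dec 4, Dec 5, Dec 8, …, Dec 26, Dec 29, Dec 30 — lands on Tuesday, 30 December 2025.

30 December 2025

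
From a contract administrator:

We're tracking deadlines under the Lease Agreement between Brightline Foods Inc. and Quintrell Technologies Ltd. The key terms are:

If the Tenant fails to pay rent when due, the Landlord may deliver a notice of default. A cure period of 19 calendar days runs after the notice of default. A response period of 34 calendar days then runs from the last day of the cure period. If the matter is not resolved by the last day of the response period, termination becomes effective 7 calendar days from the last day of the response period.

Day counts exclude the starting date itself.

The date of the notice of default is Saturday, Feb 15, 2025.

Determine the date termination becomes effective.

The last day of the cure period: Feb 15, 2025 + 19 days = Mar 6, 2025.
Adding 34 calendar days to Mar 6, 2025 gives Apr 9, 2025, which is the last day of the response period.
The date termination becomes effective: 7 calendar days after Apr 9, 2025 is Apr 16, 2025.

Apr 16, 2025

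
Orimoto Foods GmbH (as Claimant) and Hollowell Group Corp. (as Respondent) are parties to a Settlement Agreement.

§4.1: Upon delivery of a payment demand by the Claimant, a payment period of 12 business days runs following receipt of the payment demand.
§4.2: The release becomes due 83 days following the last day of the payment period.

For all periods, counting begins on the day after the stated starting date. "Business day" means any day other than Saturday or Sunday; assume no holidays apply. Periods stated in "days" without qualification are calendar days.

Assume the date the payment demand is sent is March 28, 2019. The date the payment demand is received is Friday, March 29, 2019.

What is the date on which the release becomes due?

July 8, 2019

The last day of the payment period: counting 12 business days from Friday, March 29, 2019 (Apr 1, Apr 2, Apr 3, Apr 4, …, Apr 12, Apr 15, Apr 16, skipping weekends) reaches Tuesday, April 16, 2019.
The date on which the release becomes due: April 16, 2019 + 83 days = July 8, 2019.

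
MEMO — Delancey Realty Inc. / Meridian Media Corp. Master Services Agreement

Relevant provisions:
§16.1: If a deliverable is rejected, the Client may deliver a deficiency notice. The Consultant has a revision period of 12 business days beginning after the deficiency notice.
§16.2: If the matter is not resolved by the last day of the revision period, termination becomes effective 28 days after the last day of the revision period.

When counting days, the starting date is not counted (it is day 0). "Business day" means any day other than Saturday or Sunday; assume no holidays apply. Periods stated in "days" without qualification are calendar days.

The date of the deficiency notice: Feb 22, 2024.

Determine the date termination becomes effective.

Apr 8, 2024

From Thursday, Feb 22, 2024, 12 business days (Feb 23, Feb 26, Feb 27, Feb 28, …, Mar 7, Mar 8, Mar 11, skipping weekends) brings us to Monday, Mar 11, 2024, which is the last day of the revision period.
The date termination becomes effective: 28 calendar days after Mar 11, 2024 is Apr 8, 2024.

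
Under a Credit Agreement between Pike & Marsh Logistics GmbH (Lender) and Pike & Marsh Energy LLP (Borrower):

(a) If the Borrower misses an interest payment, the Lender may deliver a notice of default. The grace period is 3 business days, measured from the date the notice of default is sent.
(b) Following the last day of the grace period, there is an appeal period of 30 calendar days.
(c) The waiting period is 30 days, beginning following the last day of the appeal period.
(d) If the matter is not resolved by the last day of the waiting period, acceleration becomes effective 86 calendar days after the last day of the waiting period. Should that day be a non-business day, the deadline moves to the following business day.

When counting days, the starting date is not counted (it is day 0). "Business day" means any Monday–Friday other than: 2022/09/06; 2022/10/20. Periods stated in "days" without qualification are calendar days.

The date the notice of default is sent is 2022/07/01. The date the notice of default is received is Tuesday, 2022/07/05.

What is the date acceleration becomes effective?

2022/11/29

The last day of the grace period: 3 business days after Friday, 2022/07/01, skipping weekends — Jul 4, Jul 5, Jul 6 — lands on Wednesday, 2022/07/06.
The last day of the appeal period: 30 calendar days after 2022/07/06 is 2022/08/05.
The last day of the waiting period: 30 calendar days after 2022/08/05 is 2022/09/04.
The date acceleration becomes effective: 86 calendar days after 2022/09/04 is 2022/11/29. 2022/11/29 is a Tuesday and is not a listed holiday, so no roll-forward applies.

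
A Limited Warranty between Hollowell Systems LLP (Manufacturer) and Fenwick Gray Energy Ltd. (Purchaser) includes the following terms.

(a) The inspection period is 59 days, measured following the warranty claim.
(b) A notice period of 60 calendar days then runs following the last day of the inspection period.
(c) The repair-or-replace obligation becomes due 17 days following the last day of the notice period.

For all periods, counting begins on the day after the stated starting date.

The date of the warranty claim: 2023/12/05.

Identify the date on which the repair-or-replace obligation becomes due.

2024/04/19

The last day of the inspection period: 2023/12/05 + 59 days = 2024/02/02.
Adding 60 calendar days to 2024/02/02 gives 2024/04/02, which is the last day of the notice period.
The date on which the repair-or-replace obligation becomes due: 17 calendar days after 2024/04/02 is 2024/04/19.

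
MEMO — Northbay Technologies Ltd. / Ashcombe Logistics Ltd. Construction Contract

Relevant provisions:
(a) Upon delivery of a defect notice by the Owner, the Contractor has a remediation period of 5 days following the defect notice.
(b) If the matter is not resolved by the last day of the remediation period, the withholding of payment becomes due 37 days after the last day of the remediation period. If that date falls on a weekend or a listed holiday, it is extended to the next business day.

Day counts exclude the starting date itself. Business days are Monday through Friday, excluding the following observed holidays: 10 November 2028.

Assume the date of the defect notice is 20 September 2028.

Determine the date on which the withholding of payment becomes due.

Adding 5 calendar days to 20 September 2028 gives 25 September 2028, which is the last day of the remediation period.
The date on which the withholding of payment becomes due: 25 September 2028 + 37 days = 1 November 2028. 1 November 2028 is a Wednesday and is not a listed holiday, so no roll-forward applies.

1 November 2028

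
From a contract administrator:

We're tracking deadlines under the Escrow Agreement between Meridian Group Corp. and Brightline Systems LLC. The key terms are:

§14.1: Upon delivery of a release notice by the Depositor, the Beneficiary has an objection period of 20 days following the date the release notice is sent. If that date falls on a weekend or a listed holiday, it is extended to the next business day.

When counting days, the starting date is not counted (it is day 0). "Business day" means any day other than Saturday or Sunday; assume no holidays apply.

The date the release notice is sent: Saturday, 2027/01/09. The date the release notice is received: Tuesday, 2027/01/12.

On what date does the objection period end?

2027/01/29

The last day of the objection period: 20 calendar days after 2027/01/09 is 2027/01/29. 2027/01/29 is a Friday, so no roll-forward applies.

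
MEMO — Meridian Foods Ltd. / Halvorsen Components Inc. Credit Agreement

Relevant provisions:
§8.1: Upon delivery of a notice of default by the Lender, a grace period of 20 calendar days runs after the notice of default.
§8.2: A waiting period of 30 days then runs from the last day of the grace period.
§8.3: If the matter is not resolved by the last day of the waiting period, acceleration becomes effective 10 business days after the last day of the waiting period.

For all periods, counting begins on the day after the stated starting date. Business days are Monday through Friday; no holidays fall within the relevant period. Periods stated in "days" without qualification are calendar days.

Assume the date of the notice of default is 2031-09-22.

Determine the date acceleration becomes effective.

2031-11-25

Adding 20 calendar days to 2031-09-22 gives 2031-10-12, which is the last day of the grace period.
The last day of the waiting period: 2031-10-12 + 30 days = 2031-11-11.
The date acceleration becomes effective: 10 business days after Tuesday, 2031-11-11, skipping weekends — Nov 12, Nov 13, Nov 14, Nov 17, Nov 18, Nov 19, Nov 20, Nov 21, Nov 24, Nov 25 — lands on Tuesday, 2031-11-25.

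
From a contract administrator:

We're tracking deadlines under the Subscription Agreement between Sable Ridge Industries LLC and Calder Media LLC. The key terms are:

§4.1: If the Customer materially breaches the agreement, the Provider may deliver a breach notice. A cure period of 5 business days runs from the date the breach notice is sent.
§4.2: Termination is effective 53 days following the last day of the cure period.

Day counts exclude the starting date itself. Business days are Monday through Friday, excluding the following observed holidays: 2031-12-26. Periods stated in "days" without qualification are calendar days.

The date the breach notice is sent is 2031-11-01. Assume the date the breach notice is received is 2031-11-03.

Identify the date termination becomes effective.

From Saturday, 2031-11-01, 5 business days (Nov 3, Nov 4, Nov 5, Nov 6, Nov 7, skipping weekends) brings us to Friday, 2031-11-07, which is the last day of the cure period.
The date termination becomes effective: 53 calendar days after 2031-11-07 is 2031-12-30.

2031-12-30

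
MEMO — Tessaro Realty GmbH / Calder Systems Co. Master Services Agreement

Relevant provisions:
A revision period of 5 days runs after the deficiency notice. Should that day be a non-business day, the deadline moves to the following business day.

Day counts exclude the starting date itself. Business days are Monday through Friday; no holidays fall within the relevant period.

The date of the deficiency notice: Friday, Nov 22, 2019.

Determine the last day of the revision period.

Adding 5 calendar days to Nov 22, 2019 gives Nov 27, 2019, which is the last day of the revision period. Nov 27, 2019 is a Wednesday, so no roll-forward applies.

Nov 27, 2019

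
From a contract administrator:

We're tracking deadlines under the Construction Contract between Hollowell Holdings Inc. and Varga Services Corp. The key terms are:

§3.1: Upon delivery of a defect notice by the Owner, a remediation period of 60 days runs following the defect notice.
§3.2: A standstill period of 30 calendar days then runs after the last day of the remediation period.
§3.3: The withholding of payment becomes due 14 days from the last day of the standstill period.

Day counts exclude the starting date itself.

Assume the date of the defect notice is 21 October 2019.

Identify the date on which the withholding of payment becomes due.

The last day of the remediation period: 60 calendar days after 21 October 2019 is 20 December 2019.
Adding 30 calendar days to 20 December 2019 gives 19 January 2020, which is the last day of the standstill period.
The date on which the withholding of payment becomes due: 14 calendar days after 19 January 2020 is 2 February 2020.

2 February 2020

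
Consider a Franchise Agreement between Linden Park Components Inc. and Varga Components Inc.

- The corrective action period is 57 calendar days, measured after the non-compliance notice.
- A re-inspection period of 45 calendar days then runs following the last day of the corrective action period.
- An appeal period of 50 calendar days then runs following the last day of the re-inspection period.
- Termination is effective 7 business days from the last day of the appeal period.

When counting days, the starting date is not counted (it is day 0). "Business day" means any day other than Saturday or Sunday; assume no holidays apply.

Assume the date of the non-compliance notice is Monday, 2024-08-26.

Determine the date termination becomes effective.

Adding 57 calendar days to 2024-08-26 gives 2024-10-22, which is the last day of the corrective action period.
Adding 45 calendar days to 2024-10-22 gives 2024-12-06, which is the last day of the re-inspection period.
The last day of the appeal period: 2024-12-06 + 50 days = 2025-01-25.
From Saturday, 2025-01-25, 7 business days (Jan 27, Jan 28, Jan 29, Jan 30, Jan 31, Feb 3, Feb 4, skipping weekends) brings us to Tuesday, 2025-02-04, which is the date termination becomes effective.

2025-02-04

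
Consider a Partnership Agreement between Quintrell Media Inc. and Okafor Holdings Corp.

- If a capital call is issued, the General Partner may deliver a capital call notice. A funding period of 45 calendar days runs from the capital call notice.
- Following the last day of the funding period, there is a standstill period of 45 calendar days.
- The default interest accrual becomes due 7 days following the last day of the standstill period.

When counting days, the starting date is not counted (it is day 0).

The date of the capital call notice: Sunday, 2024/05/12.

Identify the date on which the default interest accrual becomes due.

The last day of the funding period: 45 calendar days after 2024/05/12 is 2024/06/26.
Adding 45 calendar days to 2024/06/26 gives 2024/08/10, which is the last day of the standstill period.
The date on which the default interest accrual becomes due: 7 calendar days after 2024/08/10 is 2024/08/17.

2024/08/17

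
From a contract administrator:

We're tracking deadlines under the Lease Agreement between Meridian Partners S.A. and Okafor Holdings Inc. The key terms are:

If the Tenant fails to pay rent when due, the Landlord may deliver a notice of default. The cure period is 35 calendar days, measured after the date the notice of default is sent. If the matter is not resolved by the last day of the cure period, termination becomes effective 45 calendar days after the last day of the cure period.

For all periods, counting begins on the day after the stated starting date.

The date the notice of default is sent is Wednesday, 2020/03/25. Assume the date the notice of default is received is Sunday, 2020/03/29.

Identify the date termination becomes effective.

2020/06/13

The last day of the cure period: 35 calendar days after 2020/03/25 is 2020/04/29.
Adding 45 calendar days to 2020/04/29 gives 2020/06/13, which is the date termination becomes effective.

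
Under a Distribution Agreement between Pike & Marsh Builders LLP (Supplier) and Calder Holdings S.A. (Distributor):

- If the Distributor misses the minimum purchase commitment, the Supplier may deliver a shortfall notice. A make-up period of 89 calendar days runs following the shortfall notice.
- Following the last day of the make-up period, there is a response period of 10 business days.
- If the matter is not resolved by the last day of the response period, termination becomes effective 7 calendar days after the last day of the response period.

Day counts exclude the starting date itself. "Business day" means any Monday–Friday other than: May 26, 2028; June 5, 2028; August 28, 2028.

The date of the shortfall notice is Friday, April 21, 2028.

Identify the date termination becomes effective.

The last day of the make-up period: April 21, 2028 + 89 days = July 19, 2028.
The last day of the response period: 10 business days after Wednesday, July 19, 2028, skipping weekends — Jul 20, Jul 21, Jul 24, Jul 25, Jul 26, Jul 27, Jul 28, Jul 31, Aug 1, Aug 2 — lands on Wednesday, August 2, 2028.
Adding 7 calendar days to August 2, 2028 gives August 9, 2028, which is the date termination becomes effective.

August 9, 2028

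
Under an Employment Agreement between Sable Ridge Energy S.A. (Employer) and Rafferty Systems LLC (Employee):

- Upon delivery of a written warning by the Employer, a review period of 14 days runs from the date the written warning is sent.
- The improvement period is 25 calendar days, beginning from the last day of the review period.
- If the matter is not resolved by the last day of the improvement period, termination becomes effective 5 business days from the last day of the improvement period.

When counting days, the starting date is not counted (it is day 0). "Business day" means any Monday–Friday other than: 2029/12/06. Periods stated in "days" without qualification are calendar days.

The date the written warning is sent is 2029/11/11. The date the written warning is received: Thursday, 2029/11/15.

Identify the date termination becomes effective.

2029/12/27

The last day of the review period: 14 calendar days after 2029/11/11 is 2029/11/25.
Adding 25 calendar days to 2029/11/25 gives 2029/12/20, which is the last day of the improvement period.
The date termination becomes effective: 5 business days after Thursday, 2029/12/20, skipping weekends — Dec 21, Dec 24, Dec 25, Dec 26, Dec 27 — lands on Thursday, 2029/12/27.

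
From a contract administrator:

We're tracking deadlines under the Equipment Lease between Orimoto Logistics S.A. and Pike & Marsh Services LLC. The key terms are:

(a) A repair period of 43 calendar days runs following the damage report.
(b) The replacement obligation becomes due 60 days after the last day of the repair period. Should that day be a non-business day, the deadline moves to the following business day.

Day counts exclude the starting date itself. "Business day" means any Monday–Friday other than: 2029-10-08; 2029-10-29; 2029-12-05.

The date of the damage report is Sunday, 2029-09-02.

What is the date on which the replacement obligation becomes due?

Adding 43 calendar days to 2029-09-02 gives 2029-10-15, which is the last day of the repair period.
The date on which the replacement obligation becomes due: 2029-10-15 + 60 days = 2029-12-14. 2029-12-14 is a Friday and is not a listed holiday, so no roll-forward applies.

2029-12-14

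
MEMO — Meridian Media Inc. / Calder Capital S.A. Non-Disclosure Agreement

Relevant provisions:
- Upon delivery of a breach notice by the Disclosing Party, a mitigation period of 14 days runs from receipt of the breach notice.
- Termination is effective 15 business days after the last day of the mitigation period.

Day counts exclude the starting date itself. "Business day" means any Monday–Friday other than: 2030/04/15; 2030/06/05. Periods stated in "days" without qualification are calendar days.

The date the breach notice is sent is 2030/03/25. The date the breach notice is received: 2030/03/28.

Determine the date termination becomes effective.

Adding 14 calendar days to 2030/03/28 gives 2030/04/11, which is the last day of the mitigation period.
The date termination becomes effective: counting 15 business days from Thursday, 2030/04/11 (Apr 12, Apr 16, Apr 17, Apr 18, …, May 1, May 2, May 3, skipping weekends and the listed holiday on Apr 15) reaches Friday, 2030/05/03.

2030/05/03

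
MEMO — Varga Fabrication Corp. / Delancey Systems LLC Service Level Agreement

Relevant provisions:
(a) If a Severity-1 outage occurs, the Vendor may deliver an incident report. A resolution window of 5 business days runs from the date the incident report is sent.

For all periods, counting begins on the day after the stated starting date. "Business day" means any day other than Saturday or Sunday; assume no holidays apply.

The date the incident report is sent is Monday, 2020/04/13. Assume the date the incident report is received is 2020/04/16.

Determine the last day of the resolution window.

2020/04/20

The last day of the resolution window: counting 5 business days from Monday, 2020/04/13 (Apr 14, Apr 15, Apr 16, Apr 17, Apr 20, skipping weekends) reaches Monday, 2020/04/20.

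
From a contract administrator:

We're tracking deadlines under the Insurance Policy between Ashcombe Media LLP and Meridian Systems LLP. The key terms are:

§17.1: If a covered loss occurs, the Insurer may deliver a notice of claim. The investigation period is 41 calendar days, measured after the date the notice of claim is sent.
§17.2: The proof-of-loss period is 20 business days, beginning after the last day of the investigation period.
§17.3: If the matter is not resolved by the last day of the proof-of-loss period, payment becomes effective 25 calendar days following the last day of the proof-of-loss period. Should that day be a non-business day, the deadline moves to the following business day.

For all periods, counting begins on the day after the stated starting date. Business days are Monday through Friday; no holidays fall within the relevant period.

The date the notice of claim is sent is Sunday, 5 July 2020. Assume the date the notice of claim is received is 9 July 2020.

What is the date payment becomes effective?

6 October 2020

Adding 41 calendar days to 5 July 2020 gives 15 August 2020, which is the last day of the investigation period.
The last day of the proof-of-loss period: 20 business days after Saturday, 15 August 2020, skipping weekends — Aug 17, Aug 18, Aug 19, Aug 20, …, Sep 9, Sep 10, Sep 11 — lands on Friday, 11 September 2020.
Adding 25 calendar days to 11 September 2020 gives 6 October 2020, which is the date payment becomes effective. 6 October 2020 is a Tuesday, so no roll-forward applies.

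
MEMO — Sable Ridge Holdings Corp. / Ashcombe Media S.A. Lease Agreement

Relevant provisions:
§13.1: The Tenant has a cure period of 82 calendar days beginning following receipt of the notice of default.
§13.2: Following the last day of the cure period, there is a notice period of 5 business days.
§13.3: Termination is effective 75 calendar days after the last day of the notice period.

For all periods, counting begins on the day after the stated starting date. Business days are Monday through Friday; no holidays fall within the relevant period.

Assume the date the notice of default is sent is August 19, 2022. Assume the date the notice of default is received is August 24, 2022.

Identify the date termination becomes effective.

February 4, 2023

The last day of the cure period: 82 calendar days after August 24, 2022 is November 14, 2022.
The last day of the notice period: counting 5 business days from Monday, November 14, 2022 (Nov 15, Nov 16, Nov 17, Nov 18, Nov 21, skipping weekends) reaches Monday, November 21, 2022.
The date termination becomes effective: 75 calendar days after November 21, 2022 is February 4, 2023.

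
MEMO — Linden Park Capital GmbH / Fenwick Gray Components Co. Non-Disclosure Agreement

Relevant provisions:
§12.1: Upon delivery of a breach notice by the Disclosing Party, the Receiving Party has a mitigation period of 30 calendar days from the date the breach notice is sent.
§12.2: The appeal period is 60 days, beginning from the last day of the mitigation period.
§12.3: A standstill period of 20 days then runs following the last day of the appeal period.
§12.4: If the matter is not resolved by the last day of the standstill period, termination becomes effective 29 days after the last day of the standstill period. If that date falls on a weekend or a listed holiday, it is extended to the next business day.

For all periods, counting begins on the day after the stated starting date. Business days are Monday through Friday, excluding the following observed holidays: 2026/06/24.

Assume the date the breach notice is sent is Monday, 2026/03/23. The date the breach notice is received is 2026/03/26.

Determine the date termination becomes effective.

The last day of the mitigation period: 30 calendar days after 2026/03/23 is 2026/04/22.
The last day of the appeal period: 2026/04/22 + 60 days = 2026/06/21.
Adding 20 calendar days to 2026/06/21 gives 2026/07/11, which is the last day of the standstill period.
The date termination becomes effective: 29 calendar days after 2026/07/11 is 2026/08/09. That falls on a Sunday, so it rolls to the next business day, Monday, 2026/08/10.

2026/08/10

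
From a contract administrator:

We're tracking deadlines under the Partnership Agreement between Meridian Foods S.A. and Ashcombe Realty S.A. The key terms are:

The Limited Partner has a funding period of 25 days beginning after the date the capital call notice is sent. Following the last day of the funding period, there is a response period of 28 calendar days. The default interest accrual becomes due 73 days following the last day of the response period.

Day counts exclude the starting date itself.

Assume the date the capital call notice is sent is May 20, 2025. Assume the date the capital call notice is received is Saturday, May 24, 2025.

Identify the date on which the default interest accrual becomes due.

Sep 23, 2025

The last day of the funding period: 25 calendar days after May 20, 2025 is Jun 14, 2025.
The last day of the response period: 28 calendar days after Jun 14, 2025 is Jul 12, 2025.
The date on which the default interest accrual becomes due: 73 calendar days after Jul 12, 2025 is Sep 23, 2025.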